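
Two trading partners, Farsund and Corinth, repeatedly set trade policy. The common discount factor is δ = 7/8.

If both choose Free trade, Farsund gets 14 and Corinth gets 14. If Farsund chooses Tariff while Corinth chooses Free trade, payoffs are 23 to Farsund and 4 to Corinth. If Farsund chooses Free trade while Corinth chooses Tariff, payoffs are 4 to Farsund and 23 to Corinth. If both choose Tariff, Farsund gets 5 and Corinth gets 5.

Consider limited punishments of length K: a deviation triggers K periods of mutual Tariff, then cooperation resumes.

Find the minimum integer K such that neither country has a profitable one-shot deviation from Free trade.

2

Need Σ_{k=1}^{K} δ^k ≥ (23−14)/(14−5) = 1.0000 at δ = 7/8.
At K = 1 the sum is 0.8750 < 1.0000; at K = 2 it is 1.6406 ≥ 1.0000.
So the minimum punishment length is K = 2.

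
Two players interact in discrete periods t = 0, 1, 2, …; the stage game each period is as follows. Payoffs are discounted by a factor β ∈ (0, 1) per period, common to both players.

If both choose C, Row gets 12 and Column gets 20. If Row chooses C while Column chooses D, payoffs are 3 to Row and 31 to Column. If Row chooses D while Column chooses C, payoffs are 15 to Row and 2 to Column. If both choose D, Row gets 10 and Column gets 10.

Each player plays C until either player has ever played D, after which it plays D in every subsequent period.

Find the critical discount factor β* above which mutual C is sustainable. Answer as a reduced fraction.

3/5

Row's threshold: (15−12)/(15−10) = 3/5.
Column's threshold: (31−20)/(31−10) = 11/21.
3/5 > 11/21, so Row binds and β* = 3/5.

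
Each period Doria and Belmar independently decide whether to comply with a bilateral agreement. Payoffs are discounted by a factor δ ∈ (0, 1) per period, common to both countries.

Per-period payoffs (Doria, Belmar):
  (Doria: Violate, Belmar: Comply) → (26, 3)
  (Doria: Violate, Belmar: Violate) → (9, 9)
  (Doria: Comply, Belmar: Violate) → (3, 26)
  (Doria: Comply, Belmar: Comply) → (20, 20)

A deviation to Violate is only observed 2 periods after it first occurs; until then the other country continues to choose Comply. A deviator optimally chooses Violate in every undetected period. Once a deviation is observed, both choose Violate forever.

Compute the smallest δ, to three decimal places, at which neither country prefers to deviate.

0.594

Deviating for the 2 undetected periods gains 26−20 = 6 per period over cooperation, then loses 20−9 = 11 per period forever once punishment starts.
Gain: 6(1 + δ + … + δ^1); loss: 11·δ^2/(1−δ).
No profitable deviation ⇔ 6(1−δ^2) ≤ 11·δ^2, i.e. δ^2 ≥ 6/(6+11) = 6/17.
Hence δ ≥ (6/17)^(1/2) ≈ 0.594.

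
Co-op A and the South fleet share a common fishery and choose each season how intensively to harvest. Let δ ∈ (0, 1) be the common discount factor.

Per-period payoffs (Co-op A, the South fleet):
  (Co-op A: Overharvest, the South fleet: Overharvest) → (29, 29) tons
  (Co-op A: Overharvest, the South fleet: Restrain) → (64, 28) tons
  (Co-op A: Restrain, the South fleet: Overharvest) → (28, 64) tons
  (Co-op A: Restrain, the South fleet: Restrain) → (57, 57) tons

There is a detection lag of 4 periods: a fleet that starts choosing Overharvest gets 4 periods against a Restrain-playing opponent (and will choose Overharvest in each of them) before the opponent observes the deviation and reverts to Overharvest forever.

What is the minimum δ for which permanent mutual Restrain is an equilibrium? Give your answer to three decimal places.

0.669

A deviator earns 64 for 4 periods, then 29 forever; cooperating earns 57 forever. Multiplying the IC by (1−δ):
57 ≥ 64(1−δ^4) + 29δ^4, so 35·δ^4 ≥ 7 and δ^4 ≥ 1/5.
δ ≥ (1/5)^(1/4) ≈ 0.669.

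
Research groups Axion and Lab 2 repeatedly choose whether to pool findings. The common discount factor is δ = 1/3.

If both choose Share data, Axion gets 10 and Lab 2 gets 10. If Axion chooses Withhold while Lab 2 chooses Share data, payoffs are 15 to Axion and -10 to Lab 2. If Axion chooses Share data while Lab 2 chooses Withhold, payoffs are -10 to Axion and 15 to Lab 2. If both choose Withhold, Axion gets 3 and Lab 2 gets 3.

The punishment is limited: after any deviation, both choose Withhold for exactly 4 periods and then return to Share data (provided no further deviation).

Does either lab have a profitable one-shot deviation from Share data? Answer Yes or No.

Yes

A one-shot deviation gives 15 now, then 3 for 4 periods, then back to 10.
Gain from deviating: (15−10) today; loss: (10−3) in each of the next 4 periods.
No-deviation condition: (10−3)(δ+…+δ^4) ≥ 15−10, i.e. δ+…+δ^4 ≥ 5/7.
At δ = 1/3: δ+…+δ^4 = 0.4938 < 0.7143.
So cooperation is not sustainable.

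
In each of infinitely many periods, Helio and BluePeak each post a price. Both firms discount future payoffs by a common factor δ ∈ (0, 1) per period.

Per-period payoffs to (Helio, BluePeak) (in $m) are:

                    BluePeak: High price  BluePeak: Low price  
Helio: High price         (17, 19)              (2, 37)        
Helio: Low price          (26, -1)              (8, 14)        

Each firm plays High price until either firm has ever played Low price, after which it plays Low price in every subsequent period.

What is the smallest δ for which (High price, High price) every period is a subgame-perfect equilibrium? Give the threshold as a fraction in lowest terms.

Helio: cooperation gives 17 each period; deviation gives 26 once then 8 forever.
  17/(1−δ) ≥ 26 + 8δ/(1−δ) ⇒ δ ≥ 9/18 = 1/2.
BluePeak: cooperation gives 19 each period; deviation gives 37 once then 14 forever.
  δ ≥ 18/23.
Both must hold, so the binding constraint is BluePeak's: δ ≥ 18/23.

18/23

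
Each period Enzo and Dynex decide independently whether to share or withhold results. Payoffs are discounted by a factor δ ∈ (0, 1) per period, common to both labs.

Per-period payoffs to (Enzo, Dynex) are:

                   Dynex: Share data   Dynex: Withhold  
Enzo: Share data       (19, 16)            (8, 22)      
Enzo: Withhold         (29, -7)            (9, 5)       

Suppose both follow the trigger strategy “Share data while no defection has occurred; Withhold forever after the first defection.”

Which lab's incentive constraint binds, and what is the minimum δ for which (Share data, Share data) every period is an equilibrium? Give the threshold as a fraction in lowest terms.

Enzo; δ ≥ 1/2

Enzo's threshold: (29−19)/(29−9) = 1/2.
Dynex's threshold: (22−16)/(22−5) = 6/17.
1/2 > 6/17, so Enzo binds and δ* = 1/2.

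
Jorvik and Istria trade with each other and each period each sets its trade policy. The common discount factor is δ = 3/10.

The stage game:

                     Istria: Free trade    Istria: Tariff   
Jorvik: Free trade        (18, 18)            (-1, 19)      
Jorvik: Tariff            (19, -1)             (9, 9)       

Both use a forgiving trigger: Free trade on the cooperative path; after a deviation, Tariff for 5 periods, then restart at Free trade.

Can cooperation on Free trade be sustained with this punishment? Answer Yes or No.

Yes

Comparing payoff streams over the 6 periods until play realigns: cooperate → 18(1+δ+…+δ^5); deviate → 19 + 9(δ+…+δ^5).
Cooperation is sustained iff (18−9)(δ+…+δ^5) ≥ 19−18.
δ+…+δ^5 = 3/10·(1−(3/10)^5)/(1−3/10) = 0.4275, and (19−18)/(18−9) = 0.1111.
0.4275 ≥ 0.1111, so cooperation is sustainable.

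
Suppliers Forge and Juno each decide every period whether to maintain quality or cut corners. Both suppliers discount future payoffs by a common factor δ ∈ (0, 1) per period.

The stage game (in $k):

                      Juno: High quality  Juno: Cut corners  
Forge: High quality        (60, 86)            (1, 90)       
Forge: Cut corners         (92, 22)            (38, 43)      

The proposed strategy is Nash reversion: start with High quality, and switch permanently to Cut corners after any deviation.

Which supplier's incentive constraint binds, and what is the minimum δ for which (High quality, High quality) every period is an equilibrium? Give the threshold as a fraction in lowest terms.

Forge; δ ≥ 16/27

Forge: cooperation gives 60 each period; deviation gives 92 once then 38 forever.
  60/(1−δ) ≥ 92 + 38δ/(1−δ) ⇒ δ ≥ 32/54 = 16/27.
Juno: cooperation gives 86 each period; deviation gives 90 once then 43 forever.
  δ ≥ 4/47.
Both must hold, so the binding constraint is Forge's: δ ≥ 16/27.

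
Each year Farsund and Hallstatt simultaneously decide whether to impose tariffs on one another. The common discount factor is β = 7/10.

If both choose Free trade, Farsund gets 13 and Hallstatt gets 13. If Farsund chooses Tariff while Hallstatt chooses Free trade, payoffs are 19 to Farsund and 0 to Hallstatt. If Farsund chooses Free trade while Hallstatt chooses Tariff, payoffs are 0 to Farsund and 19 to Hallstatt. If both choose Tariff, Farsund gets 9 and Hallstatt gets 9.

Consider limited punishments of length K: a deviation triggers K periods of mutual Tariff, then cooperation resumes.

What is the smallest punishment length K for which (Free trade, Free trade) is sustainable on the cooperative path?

IC: β(1−β^K)/(1−β) ≥ (19−13)/(13−9) = 3/2.
With β = 7/10: need 1 − β^K ≥ 3/2·(1−7/10)/(7/10), i.e. β^K ≤ 0.3571.
Since (7/10)^2 = 0.4900 and (7/10)^3 = 0.3430, the smallest such K is 3.

3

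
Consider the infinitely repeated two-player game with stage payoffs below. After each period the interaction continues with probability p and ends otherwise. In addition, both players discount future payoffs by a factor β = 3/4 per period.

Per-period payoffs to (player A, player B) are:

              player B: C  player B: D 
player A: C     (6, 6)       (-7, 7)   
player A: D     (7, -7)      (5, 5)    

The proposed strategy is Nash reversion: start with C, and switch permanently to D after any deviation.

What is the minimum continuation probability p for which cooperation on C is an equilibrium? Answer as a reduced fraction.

2/3

Expected continuation weight on next period's payoff is β·p = 3/4·p, which plays the role of the discount factor.
Cooperation requires 3/4·p ≥ (7−6)/(7−5) = 1/2, hence p ≥ 2/3.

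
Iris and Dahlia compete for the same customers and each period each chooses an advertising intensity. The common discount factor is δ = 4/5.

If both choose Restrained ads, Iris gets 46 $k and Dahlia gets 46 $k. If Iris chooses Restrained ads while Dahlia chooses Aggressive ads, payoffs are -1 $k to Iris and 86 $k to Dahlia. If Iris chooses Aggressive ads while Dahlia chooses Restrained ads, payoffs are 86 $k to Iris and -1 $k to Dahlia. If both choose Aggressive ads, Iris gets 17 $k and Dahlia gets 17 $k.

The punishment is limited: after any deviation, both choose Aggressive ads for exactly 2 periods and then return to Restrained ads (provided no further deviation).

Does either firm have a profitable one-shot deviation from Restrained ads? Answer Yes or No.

Comparing payoff streams over the 3 periods until play realigns: cooperate → 46(1+δ+…+δ^2); deviate → 86 + 17(δ+…+δ^2).
Cooperation is sustained iff (46−17)(δ+…+δ^2) ≥ 86−46.
δ+…+δ^2 = 4/5·(1−(4/5)^2)/(1−4/5) = 1.4400, and (86−46)/(46−17) = 1.3793.
1.4400 ≥ 1.3793, so cooperation is sustainable.

No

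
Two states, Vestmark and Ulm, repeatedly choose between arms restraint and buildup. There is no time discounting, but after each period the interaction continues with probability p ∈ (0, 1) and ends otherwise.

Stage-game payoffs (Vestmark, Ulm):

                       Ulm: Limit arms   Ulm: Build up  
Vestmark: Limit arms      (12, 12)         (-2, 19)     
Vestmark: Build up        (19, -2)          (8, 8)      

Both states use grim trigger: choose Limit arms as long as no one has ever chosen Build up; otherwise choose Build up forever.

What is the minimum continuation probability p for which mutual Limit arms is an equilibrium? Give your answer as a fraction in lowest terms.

With no time discounting, the continuation probability p plays the role of the discount factor.
Grim-trigger IC: 12/(1−p) ≥ 19 + 8p/(1−p) ⇒ p ≥ (19−12)/(19−8) = 7/11.

7/11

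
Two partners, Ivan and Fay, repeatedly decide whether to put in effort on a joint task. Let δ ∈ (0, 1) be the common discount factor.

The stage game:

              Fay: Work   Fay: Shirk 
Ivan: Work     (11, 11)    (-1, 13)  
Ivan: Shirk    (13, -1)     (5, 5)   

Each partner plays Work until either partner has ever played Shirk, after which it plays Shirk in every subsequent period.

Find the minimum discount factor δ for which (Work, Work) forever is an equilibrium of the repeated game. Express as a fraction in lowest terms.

Under grim trigger the critical discount factor is (T−C)/(T−P) with T = 13, C = 11, P = 5.
δ* = (13−11)/(13−5) = 2/8 = 1/4.

1/4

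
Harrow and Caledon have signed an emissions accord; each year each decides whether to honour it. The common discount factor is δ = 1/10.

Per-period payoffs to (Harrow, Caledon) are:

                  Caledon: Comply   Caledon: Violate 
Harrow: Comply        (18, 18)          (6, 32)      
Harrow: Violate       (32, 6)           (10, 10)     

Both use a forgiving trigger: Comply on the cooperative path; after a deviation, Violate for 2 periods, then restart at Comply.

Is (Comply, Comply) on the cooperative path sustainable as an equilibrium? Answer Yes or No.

No

IC: δ+…+δ^2 ≥ (32−18)/(18−10) = 7/4.
At δ = 1/10: partial sum = 0.1100 < 1.7500. Cooperation not sustainable.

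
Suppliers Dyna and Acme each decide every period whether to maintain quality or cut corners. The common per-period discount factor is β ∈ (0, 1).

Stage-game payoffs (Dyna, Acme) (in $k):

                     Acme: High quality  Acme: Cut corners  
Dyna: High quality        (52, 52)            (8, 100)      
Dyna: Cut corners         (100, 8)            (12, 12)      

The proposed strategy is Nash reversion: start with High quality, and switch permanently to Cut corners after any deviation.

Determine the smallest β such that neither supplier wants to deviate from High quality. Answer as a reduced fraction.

6/11

52/(1−β) ≥ 100 + 12β/(1−β)
52 ≥ 100 − 88β
β ≥ 48/88 = 6/11.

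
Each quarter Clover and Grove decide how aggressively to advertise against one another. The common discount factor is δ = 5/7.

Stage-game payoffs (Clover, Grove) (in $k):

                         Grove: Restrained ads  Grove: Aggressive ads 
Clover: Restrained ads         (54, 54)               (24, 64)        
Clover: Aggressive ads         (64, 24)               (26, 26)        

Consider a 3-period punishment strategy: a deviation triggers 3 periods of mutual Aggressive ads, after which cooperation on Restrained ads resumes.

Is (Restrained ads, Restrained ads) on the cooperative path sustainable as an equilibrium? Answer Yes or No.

IC: δ+…+δ^3 ≥ (64−54)/(54−26) = 5/14.
At δ = 5/7: partial sum = 1.5889 ≥ 0.3571. Cooperation sustainable.

Yes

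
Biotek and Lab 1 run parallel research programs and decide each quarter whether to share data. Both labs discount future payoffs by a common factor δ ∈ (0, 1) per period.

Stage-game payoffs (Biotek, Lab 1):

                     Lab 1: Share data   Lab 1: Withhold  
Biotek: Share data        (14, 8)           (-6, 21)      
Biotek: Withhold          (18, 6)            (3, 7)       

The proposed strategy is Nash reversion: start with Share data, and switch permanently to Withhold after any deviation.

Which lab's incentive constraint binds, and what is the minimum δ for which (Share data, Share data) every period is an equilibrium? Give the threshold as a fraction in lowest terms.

Lab 1; δ ≥ 13/14

Biotek's threshold: (18−14)/(18−3) = 4/15.
Lab 1's threshold: (21−8)/(21−7) = 13/14.
4/15 < 13/14, so Lab 1 binds and δ* = 13/14.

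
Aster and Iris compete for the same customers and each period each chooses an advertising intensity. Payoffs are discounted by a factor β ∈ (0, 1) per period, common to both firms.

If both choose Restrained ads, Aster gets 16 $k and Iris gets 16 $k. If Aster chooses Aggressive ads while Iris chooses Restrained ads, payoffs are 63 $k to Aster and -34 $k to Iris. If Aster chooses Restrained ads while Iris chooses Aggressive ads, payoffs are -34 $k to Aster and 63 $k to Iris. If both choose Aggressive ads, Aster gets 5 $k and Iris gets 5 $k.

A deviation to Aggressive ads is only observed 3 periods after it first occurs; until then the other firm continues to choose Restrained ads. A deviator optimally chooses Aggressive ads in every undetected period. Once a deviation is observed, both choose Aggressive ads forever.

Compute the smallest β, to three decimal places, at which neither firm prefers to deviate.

Deviating for the 3 undetected periods gains 63−16 = 47 per period over cooperation, then loses 16−5 = 11 per period forever once punishment starts.
Gain: 47(1 + β + … + β^2); loss: 11·β^3/(1−β).
No profitable deviation ⇔ 47(1−β^3) ≤ 11·β^3, i.e. β^3 ≥ 47/(47+11) = 47/58.
Hence β ≥ (47/58)^(1/3) ≈ 0.932.

0.932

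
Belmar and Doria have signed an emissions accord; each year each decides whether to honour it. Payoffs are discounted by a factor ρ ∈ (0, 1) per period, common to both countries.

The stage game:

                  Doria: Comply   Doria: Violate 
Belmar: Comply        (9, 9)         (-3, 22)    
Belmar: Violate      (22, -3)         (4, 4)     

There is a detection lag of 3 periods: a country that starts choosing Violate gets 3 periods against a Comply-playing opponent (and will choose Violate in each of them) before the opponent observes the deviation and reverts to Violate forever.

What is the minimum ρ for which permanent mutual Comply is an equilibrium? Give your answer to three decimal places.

A deviator earns 22 for 3 periods, then 4 forever; cooperating earns 9 forever. Multiplying the IC by (1−ρ):
9 ≥ 22(1−ρ^3) + 4ρ^3, so 18·ρ^3 ≥ 13 and ρ^3 ≥ 13/18.
ρ ≥ (13/18)^(1/3) ≈ 0.897.

0.897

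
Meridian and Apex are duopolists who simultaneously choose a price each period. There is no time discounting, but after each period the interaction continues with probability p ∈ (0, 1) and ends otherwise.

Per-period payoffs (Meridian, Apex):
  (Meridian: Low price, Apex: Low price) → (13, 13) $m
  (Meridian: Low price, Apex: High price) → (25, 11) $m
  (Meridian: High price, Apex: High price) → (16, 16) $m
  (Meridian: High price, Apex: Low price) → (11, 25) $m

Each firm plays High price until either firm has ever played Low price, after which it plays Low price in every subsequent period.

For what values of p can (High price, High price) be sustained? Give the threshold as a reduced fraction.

Expected cooperation value is 16 + p·16 + p²·16 + … = 16/(1−p); deviation gives 25 + p·13/(1−p).
16 ≥ 25(1−p) + 13p ⇒ 12p ≥ 9 ⇒ p ≥ 9/12 = 3/4.

3/4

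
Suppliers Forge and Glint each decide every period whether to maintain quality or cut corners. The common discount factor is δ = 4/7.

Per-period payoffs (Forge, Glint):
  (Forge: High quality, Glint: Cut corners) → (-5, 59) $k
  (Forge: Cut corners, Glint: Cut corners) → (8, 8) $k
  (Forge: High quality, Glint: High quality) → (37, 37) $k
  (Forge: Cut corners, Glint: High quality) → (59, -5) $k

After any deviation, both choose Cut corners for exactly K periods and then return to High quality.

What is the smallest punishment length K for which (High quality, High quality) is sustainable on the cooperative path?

Need Σ_{k=1}^{K} δ^k ≥ (59−37)/(37−8) = 0.7586 at δ = 4/7.
At K = 1 the sum is 0.5714 < 0.7586; at K = 2 it is 0.8980 ≥ 0.7586.
So the minimum punishment length is K = 2.

2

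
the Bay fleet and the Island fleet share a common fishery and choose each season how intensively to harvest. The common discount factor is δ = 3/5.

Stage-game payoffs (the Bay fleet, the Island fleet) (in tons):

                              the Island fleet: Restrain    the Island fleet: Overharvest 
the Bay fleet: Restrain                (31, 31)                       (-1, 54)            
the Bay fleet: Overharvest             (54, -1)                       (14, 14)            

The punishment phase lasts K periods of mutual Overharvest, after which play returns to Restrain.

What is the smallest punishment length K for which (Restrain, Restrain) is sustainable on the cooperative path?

5

IC: δ(1−δ^K)/(1−δ) ≥ (54−31)/(31−14) = 23/17.
With δ = 3/5: need 1 − δ^K ≥ 23/17·(1−3/5)/(3/5), i.e. δ^K ≤ 0.0980.
Since (3/5)^4 = 0.1296 and (3/5)^5 = 0.0778, the smallest such K is 5.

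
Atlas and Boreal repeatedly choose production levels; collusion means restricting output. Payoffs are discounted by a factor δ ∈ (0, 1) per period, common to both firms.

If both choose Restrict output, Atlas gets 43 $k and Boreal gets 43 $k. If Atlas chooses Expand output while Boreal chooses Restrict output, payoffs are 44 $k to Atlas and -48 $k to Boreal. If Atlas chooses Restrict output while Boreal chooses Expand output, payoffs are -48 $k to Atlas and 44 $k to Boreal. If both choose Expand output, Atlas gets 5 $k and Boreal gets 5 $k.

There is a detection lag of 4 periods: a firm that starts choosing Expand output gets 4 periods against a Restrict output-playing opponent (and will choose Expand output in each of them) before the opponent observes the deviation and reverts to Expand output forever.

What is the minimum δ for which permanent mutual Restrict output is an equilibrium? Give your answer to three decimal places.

Deviating for the 4 undetected periods gains 44−43 = 1 per period over cooperation, then loses 43−5 = 38 per period forever once punishment starts.
Gain: 1(1 + δ + … + δ^3); loss: 38·δ^4/(1−δ).
No profitable deviation ⇔ 1(1−δ^4) ≤ 38·δ^4, i.e. δ^4 ≥ 1/(1+38) = 1/39.
Hence δ ≥ (1/39)^(1/4) ≈ 0.400.

0.400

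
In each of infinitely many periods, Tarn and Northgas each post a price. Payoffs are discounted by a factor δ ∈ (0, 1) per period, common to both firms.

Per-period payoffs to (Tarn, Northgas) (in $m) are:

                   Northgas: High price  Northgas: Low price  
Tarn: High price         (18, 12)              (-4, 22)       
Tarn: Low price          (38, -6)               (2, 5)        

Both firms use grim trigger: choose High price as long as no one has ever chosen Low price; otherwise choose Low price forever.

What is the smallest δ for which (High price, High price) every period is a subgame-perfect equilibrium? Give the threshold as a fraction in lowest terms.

10/17

Tarn: cooperation gives 18 each period; deviation gives 38 once then 2 forever.
  18/(1−δ) ≥ 38 + 2δ/(1−δ) ⇒ δ ≥ 20/36 = 5/9.
Northgas: cooperation gives 12 each period; deviation gives 22 once then 5 forever.
  δ ≥ 10/17.
Both must hold, so the binding constraint is Northgas's: δ ≥ 10/17.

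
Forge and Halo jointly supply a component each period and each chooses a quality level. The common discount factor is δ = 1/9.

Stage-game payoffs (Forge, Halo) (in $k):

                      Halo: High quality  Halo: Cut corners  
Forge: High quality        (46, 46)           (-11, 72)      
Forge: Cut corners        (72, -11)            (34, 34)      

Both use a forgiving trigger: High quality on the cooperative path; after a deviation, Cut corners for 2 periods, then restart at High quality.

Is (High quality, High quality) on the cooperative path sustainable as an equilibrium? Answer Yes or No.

A one-shot deviation gives 72 now, then 34 for 2 periods, then back to 46.
Gain from deviating: (72−46) today; loss: (46−34) in each of the next 2 periods.
No-deviation condition: (46−34)(δ+…+δ^2) ≥ 72−46, i.e. δ+…+δ^2 ≥ 13/6.
At δ = 1/9: δ+…+δ^2 = 0.1235 < 2.1667.
So cooperation is not sustainable.

No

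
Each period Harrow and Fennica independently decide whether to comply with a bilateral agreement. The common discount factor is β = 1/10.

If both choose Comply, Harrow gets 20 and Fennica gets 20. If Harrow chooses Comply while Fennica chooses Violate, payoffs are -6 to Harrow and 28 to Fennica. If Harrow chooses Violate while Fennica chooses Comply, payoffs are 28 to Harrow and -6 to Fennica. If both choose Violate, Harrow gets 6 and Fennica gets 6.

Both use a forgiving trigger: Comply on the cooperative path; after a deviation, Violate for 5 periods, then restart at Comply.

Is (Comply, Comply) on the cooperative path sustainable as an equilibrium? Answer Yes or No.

No

Comparing payoff streams over the 6 periods until play realigns: cooperate → 20(1+β+…+β^5); deviate → 28 + 6(β+…+β^5).
Cooperation is sustained iff (20−6)(β+…+β^5) ≥ 28−20.
β+…+β^5 = 1/10·(1−(1/10)^5)/(1−1/10) = 0.1111, and (28−20)/(20−6) = 0.5714.
0.1111 < 0.5714, so cooperation is not sustainable.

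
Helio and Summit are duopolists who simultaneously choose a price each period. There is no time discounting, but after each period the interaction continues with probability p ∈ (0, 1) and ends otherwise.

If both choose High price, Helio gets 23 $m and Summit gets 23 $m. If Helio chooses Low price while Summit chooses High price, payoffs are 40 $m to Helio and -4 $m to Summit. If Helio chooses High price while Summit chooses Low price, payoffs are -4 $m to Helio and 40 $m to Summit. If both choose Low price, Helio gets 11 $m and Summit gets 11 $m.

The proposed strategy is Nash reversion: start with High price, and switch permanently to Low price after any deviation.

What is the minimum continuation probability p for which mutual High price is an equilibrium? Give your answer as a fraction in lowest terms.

17/29

Expected cooperation value is 23 + p·23 + p²·23 + … = 23/(1−p); deviation gives 40 + p·11/(1−p).
23 ≥ 40(1−p) + 11p ⇒ 29p ≥ 17 ⇒ p ≥ 17/29.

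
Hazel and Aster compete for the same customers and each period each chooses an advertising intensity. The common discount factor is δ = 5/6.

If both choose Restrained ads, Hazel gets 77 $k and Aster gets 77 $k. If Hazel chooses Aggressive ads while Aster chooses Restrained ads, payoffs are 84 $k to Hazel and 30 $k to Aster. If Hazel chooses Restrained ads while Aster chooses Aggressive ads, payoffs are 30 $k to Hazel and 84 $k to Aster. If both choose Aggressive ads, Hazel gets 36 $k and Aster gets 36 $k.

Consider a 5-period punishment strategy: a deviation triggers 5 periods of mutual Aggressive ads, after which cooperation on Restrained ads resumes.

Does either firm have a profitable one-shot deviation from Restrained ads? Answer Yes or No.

Comparing payoff streams over the 6 periods until play realigns: cooperate → 77(1+δ+…+δ^5); deviate → 84 + 36(δ+…+δ^5).
Cooperation is sustained iff (77−36)(δ+…+δ^5) ≥ 84−77.
δ+…+δ^5 = 5/6·(1−(5/6)^5)/(1−5/6) = 2.9906, and (84−77)/(77−36) = 0.1707.
2.9906 ≥ 0.1707, so cooperation is sustainable.

No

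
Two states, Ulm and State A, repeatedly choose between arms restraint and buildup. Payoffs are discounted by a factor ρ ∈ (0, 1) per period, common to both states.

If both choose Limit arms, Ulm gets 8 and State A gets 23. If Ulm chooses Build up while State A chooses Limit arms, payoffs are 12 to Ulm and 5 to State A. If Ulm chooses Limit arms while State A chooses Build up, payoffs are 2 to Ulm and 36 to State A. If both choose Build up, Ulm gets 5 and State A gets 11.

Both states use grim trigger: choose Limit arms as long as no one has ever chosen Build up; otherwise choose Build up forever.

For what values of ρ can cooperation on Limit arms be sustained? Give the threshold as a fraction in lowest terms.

4/7

Ulm: cooperation gives 8 each period; deviation gives 12 once then 5 forever.
  8/(1−ρ) ≥ 12 + 5ρ/(1−ρ) ⇒ ρ ≥ 4/7.
State A: cooperation gives 23 each period; deviation gives 36 once then 11 forever.
  ρ ≥ 13/25.
Both must hold, so the binding constraint is Ulm's: ρ ≥ 4/7.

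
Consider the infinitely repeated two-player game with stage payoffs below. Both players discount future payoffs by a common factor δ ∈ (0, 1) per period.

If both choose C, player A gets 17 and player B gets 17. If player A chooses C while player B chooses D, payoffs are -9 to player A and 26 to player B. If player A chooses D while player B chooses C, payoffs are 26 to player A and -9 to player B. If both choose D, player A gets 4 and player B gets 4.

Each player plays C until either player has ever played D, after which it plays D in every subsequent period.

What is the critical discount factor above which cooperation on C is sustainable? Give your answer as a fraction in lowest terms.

One-period gain from deviating is 26 − 17 = 9. The loss is 17 − 4 = 13 in every subsequent period, with present value 13·δ/(1−δ).
Deviation is unprofitable when 13·δ/(1−δ) ≥ 9, i.e. δ/(1−δ) ≥ 9/13.
Equivalently δ ≥ 9/(9+13) = 9/22.

9/22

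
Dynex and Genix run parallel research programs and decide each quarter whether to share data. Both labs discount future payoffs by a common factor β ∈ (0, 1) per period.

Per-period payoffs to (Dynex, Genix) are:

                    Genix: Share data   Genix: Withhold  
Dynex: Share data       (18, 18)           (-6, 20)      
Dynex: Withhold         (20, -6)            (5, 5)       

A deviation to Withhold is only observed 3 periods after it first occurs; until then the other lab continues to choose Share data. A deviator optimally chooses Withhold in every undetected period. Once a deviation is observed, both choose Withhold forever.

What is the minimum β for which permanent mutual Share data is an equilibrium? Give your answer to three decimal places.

The best deviation is to choose Withhold for all 3 undetected periods, earning 20 each, then 5 forever once detected.
Deviation value: 20(1−β^3)/(1−β) + 5β^3/(1−β); cooperation value: 18/(1−β).
IC: 18 ≥ 20(1−β^3) + 5β^3 = 20 − 15β^3.
So β^3 ≥ 2/15, giving β ≥ (2/15)^(1/3) ≈ 0.511.

0.511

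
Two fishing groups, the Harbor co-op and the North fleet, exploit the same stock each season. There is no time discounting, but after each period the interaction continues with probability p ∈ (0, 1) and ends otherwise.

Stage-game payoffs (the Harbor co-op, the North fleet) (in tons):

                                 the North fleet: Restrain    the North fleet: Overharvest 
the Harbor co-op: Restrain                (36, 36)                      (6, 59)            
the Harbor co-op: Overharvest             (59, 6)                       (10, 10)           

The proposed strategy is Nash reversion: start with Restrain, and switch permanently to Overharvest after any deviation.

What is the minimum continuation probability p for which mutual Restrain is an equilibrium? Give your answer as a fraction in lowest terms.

23/49

Expected cooperation value is 36 + p·36 + p²·36 + … = 36/(1−p); deviation gives 59 + p·10/(1−p).
36 ≥ 59(1−p) + 10p ⇒ 49p ≥ 23 ⇒ p ≥ 23/49.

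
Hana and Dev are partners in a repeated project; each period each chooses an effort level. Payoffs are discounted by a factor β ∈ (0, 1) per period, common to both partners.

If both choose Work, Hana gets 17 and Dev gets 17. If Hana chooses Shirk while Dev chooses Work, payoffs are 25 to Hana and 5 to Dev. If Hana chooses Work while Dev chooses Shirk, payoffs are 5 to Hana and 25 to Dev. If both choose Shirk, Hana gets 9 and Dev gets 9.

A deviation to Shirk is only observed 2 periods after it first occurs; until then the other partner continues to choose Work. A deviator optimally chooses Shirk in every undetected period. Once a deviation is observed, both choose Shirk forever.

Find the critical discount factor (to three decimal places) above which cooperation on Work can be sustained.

A deviator earns 25 for 2 periods, then 9 forever; cooperating earns 17 forever. Multiplying the IC by (1−β):
17 ≥ 25(1−β^2) + 9β^2, so 16·β^2 ≥ 8 and β^2 ≥ 1/2.
β ≥ (1/2)^(1/2) ≈ 0.707.

0.707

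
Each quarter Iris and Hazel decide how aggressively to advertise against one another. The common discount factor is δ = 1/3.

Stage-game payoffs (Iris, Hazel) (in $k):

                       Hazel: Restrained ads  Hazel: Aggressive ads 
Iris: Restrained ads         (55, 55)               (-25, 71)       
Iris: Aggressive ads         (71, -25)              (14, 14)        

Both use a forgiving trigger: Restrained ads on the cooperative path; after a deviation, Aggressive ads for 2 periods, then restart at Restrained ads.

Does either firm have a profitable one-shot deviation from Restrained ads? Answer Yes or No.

IC: δ+…+δ^2 ≥ (71−55)/(55−14) = 16/41.
At δ = 1/3: partial sum = 0.4444 ≥ 0.3902. Cooperation sustainable.

No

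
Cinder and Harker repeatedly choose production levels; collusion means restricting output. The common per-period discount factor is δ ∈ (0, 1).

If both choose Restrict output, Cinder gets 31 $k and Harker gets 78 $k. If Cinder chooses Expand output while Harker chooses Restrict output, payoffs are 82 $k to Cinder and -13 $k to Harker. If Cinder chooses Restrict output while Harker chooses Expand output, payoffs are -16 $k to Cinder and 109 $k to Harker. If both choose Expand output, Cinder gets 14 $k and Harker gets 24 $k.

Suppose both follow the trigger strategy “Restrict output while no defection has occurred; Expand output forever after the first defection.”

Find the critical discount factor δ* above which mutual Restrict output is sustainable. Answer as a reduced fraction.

For Cinder: deviation gain 82−31 = 51, per-period punishment loss 31−14 = 17. IC gives δ ≥ 51/68 = 3/4.
For Harker: gain 31, loss 54 per period, so δ ≥ 31/85.
The tighter constraint is Cinder's, so cooperation needs δ ≥ 3/4.

3/4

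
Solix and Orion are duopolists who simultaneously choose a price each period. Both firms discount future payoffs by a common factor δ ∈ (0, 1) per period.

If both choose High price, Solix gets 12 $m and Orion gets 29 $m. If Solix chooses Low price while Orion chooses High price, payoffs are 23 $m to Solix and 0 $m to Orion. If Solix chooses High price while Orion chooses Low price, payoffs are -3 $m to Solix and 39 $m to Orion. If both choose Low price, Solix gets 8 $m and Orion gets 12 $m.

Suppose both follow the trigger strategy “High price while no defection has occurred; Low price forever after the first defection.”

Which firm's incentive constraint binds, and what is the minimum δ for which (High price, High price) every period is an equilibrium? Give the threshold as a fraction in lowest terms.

Solix; δ ≥ 11/15

For Solix: deviation gain 23−12 = 11, per-period punishment loss 12−8 = 4. IC gives δ ≥ 11/15.
For Orion: gain 10, loss 17 per period, so δ ≥ 10/27.
The tighter constraint is Solix's, so cooperation needs δ ≥ 11/15.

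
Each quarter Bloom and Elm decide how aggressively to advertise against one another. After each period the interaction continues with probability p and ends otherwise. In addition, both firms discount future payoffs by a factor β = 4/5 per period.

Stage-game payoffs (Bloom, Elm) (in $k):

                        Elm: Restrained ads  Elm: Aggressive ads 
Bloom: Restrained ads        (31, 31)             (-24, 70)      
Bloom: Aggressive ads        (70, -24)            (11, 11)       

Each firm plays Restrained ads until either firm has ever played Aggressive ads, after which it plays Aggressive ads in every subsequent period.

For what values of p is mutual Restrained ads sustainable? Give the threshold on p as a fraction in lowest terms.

Expected continuation weight on next period's payoff is β·p = 4/5·p, which plays the role of the discount factor.
Cooperation requires 4/5·p ≥ (70−31)/(70−11) = 39/59, hence p ≥ 195/236.

195/236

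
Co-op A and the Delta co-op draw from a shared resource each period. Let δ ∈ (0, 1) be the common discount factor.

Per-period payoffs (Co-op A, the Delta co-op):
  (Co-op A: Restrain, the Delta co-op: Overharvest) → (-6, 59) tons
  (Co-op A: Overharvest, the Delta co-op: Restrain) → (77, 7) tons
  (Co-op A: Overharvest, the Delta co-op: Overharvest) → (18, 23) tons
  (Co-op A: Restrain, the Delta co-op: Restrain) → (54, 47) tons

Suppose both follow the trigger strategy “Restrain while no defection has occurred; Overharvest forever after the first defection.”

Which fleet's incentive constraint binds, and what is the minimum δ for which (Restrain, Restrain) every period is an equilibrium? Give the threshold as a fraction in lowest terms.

Co-op A; δ ≥ 23/59

For Co-op A: deviation gain 77−54 = 23, per-period punishment loss 54−18 = 36. IC gives δ ≥ 23/59.
For the Delta co-op: gain 12, loss 24 per period, so δ ≥ 12/36 = 1/3.
The tighter constraint is Co-op A's, so cooperation needs δ ≥ 23/59.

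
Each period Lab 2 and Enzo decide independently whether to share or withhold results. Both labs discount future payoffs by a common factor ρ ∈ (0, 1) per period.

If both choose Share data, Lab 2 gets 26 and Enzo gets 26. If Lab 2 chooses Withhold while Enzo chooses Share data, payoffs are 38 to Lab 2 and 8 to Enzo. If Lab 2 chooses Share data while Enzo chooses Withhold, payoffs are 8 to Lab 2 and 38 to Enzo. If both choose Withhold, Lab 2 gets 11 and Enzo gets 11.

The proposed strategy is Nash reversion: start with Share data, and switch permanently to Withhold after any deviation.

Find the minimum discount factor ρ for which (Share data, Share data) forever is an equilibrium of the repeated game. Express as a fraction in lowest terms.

One-period gain from deviating is 38 − 26 = 12. The loss is 26 − 11 = 15 in every subsequent period, with present value 15·ρ/(1−ρ).
Deviation is unprofitable when 15·ρ/(1−ρ) ≥ 12, i.e. ρ/(1−ρ) ≥ 4/5.
Equivalently ρ ≥ 12/(12+15) = 4/9.

4/9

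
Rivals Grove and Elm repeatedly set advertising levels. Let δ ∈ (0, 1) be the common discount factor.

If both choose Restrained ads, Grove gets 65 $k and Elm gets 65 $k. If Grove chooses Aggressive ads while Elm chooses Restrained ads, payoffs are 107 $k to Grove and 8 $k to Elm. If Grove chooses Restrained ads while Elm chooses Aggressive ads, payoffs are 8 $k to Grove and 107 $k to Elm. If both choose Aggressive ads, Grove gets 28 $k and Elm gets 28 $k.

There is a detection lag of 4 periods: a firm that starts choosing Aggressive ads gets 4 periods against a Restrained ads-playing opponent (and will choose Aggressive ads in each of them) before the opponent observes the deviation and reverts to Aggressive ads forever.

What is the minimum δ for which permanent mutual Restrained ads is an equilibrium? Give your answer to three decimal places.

The best deviation is to choose Aggressive ads for all 4 undetected periods, earning 107 each, then 28 forever once detected.
Deviation value: 107(1−δ^4)/(1−δ) + 28δ^4/(1−δ); cooperation value: 65/(1−δ).
IC: 65 ≥ 107(1−δ^4) + 28δ^4 = 107 − 79δ^4.
So δ^4 ≥ 42/79, giving δ ≥ (42/79)^(1/4) ≈ 0.854.

0.854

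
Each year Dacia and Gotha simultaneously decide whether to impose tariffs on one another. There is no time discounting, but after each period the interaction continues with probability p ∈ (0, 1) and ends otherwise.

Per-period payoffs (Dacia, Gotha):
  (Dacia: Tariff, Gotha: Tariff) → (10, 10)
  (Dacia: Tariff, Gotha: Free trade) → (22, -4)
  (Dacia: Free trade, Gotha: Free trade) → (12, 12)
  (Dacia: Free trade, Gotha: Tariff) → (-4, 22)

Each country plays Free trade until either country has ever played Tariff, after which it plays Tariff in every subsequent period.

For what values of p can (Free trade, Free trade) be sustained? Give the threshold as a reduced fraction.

5/6

With no time discounting, the continuation probability p plays the role of the discount factor.
Grim-trigger IC: 12/(1−p) ≥ 22 + 10p/(1−p) ⇒ p ≥ (22−12)/(22−10) = 5/6.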